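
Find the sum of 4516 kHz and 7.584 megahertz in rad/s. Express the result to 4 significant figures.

4516 kHz = 2.83749e+7 rad/s and 7.584 MHz = 4.76517e+7 rad/s.
2.83749e+7 + 4.76517e+7 ≈ 7.603e+7 rad/s.

7.603e+7 radians per second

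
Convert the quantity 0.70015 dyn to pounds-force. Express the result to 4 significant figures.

1 dyn = 2.24809 × 10^-6 lbf.
0.70015 × 2.24809 × 10^-6 ≈ 1.574 × 10^-6 lbf.

1.574 × 10^-6 lbf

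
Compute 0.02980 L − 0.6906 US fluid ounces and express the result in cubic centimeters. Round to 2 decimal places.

9.38 cm³

0.02980 L = 29.8000 cm³ and 0.6906 US fl oz = 20.4235 cm³.
29.8000 − 20.4235 ≈ 9.38 cm³.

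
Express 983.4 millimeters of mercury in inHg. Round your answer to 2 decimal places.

1 mmHg = 0.0393701 inHg.
Then 983.4 × 0.0393701 ≈ 38.72 inHg.

38.72 inHg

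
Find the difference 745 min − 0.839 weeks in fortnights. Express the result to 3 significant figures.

-0.383 fortnight

745 min = 0.0369544 fortnight and 0.839 wk = 0.419500 fortnight.
0.0369544 − 0.419500 ≈ -0.383 fortnight.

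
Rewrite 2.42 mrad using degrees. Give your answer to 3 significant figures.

1 mrad = 0.0572958 °.
Thus 2.42 × 0.0572958 ≈ 0.139 °.

0.139 °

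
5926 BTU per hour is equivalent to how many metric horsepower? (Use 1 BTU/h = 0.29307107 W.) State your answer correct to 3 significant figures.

1 BTU per hour = 0.000398466 metric horsepower.
So 5926 × 0.000398466 ≈ 2.36 PS.

2.36 PS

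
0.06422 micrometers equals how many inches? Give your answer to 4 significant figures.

2.528 × 10^-6 in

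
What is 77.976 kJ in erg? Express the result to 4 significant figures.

1 kilojoule = 1.00000 × 10^10 ergs.
77.976 × 1.00000 × 10^10 ≈ 7.798 × 10^11 erg.

7.798 × 10^11 erg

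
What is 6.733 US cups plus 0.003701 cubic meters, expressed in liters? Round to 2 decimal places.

5.29 L

6.733 US cup = 1.59295 L and 0.003701 m³ = 3.70100 L.
1.59295 + 3.70100 ≈ 5.29 L.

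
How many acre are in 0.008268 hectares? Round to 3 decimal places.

1 hectare = 2.47105 acre.
So 0.008268 × 2.47105 ≈ 0.020 acre.

0.020 acre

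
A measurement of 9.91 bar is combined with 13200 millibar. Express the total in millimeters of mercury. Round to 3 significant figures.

9.91 bar = 7433.11 mmHg and 13200 mbar = 9900.81 mmHg.
7433.11 + 9900.81 ≈ 17300 mmHg.

17300 millimeters of mercury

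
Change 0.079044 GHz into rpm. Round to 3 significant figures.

4.74 × 10^9 rpm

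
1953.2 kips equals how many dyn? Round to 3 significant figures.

1 kip = 4.44822 × 10^8 dyn.
So 1953.2 × 4.44822 × 10^8 ≈ 8.69 × 10^11 dyn.

8.69 × 10^11 dyn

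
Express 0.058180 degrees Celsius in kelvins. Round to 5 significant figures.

273.21 kelvins

K = °C + 273.15.
Applying the formula gives 273.21 K.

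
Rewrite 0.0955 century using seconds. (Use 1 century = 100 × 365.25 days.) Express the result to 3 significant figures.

3.01e+8 s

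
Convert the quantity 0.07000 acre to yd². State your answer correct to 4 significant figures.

1 acre = 4840.00 yd².
So 0.07000 × 4840.00 ≈ 338.8 yd².

338.8 yd²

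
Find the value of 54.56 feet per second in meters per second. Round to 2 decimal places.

1 foot per second = 0.304800 meters per second.
Then 54.56 × 0.304800 ≈ 16.63 m/s.

16.63 m/s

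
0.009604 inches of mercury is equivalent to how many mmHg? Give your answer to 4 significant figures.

1 inch of mercury = 25.4000 mmHg.
Then 0.009604 × 25.4000 ≈ 0.2439 mmHg.

0.2439 mmHg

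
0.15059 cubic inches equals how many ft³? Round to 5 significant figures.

8.7147 × 10^-5 ft³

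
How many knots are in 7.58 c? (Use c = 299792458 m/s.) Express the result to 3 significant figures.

1 speed of light = 5.82750 × 10^8 kn.
Thus 7.58 × 5.82750 × 10^8 ≈ 4.42 × 10^9 kn.

4.42 × 10^9 knots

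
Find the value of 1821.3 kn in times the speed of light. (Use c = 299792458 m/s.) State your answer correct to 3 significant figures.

3.13e-6 c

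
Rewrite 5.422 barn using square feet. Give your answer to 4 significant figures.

1 barn = 1.07639e-27 ft².
Then 5.422 × 1.07639e-27 ≈ 5.836e-27 ft².

5.836e-27 square feet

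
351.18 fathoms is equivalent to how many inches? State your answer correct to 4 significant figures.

25280 inches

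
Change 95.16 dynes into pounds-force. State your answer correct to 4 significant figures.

0.0002139 pounds-force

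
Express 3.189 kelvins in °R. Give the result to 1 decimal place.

5.7 °R

°R = K × 9/5.
Applying the formula gives 5.7 °R.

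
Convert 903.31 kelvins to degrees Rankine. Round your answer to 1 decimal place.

1626.0 degrees Rankine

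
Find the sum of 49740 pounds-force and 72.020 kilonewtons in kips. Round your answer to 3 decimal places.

49740 lbf = 49.7400 kip and 72.020 kN = 16.1907 kip.
49.7400 + 16.1907 ≈ 65.931 kip.

65.931 kip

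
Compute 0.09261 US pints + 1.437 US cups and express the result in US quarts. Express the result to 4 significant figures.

0.4056 US qt

0.09261 US pt = 0.0463050 US qt and 1.437 US cup = 0.359250 US qt.
0.0463050 + 0.359250 ≈ 0.4056 US qt.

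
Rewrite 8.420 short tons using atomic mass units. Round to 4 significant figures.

4.600e+30 u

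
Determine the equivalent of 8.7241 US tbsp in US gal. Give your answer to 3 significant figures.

1 US tbsp = 0.00390625 US gallons.
Thus 8.7241 × 0.00390625 ≈ 0.0341 US gal.

0.0341 US gal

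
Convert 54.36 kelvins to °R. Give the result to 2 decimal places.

°R = K × 9/5.
Applying the formula gives 97.85 °R.

97.85 degrees Rankine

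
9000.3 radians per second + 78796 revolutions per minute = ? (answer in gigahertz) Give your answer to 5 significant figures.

9000.3 rad/s = 1.43244 × 10^-6 GHz and 78796 rpm = 1.31327 × 10^-6 GHz.
1.43244 × 10^-6 + 1.31327 × 10^-6 ≈ 2.7457 × 10^-6 GHz.

2.7457 × 10^-6 GHz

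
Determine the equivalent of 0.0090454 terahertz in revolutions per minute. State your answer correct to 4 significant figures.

1 THz = 6.00000 × 10^13 revolutions per minute.
So 0.0090454 × 6.00000 × 10^13 ≈ 5.427 × 10^11 rpm.

5.427 × 10^11 revolutions per minute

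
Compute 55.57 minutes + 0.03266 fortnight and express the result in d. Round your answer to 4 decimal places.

0.4958 d

55.57 min = 0.0385903 d and 0.03266 fortnight = 0.457240 d.
0.0385903 + 0.457240 ≈ 0.4958 d.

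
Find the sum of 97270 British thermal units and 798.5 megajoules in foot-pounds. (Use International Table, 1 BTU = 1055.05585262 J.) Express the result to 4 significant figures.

97270 BTU = 7.56925 × 10^7 ft·lbf and 798.5 MJ = 5.88943 × 10^8 ft·lbf.
7.56925 × 10^7 + 5.88943 × 10^8 ≈ 6.646 × 10^8 ft·lbf.

6.646 × 10^8 ft·lbf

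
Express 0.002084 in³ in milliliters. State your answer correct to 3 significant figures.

0.0342 mL

1 cubic inch = 16.3871 mL.
So 0.002084 × 16.3871 ≈ 0.0342 mL.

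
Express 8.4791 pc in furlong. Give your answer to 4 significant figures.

1.301e+15 furlong

1 parsec = 1.53388e+14 furlong.
8.4791 × 1.53388e+14 ≈ 1.301e+15 furlong.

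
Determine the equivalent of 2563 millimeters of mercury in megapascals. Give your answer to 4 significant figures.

1 millimeter of mercury = 0.000133322 MPa.
Thus 2563 × 0.000133322 ≈ 0.3417 MPa.

0.3417 megapascals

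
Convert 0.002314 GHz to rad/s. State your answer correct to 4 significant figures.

1 gigahertz = 6.28319 × 10^9 radians per second.
Thus 0.002314 × 6.28319 × 10^9 ≈ 1.454 × 10^7 rad/s.

1.454 × 10^7 radians per second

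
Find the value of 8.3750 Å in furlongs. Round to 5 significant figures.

4.1632e-12 furlongs

1 Å = 4.97097e-13 furlongs.
Then 8.3750 × 4.97097e-13 ≈ 4.1632e-12 furlong.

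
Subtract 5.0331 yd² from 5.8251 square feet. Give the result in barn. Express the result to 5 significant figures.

-3.6671e+28 barns

5.8251 ft² = 5.41169e+27 barn and 5.0331 yd² = 4.20831e+28 barn.
5.41169e+27 − 4.20831e+28 ≈ -3.6671e+28 barn.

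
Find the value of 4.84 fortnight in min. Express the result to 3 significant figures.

97600 min

1 fortnight = 20160.0 min.
4.84 × 20160.0 ≈ 97600 min.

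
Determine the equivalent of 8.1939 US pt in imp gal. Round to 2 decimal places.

0.85 imp gal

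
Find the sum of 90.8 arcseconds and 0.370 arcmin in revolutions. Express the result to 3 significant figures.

8.72e-5 rev

90.8 arcsec = 7.00617e-5 rev and 0.370 arcmin = 1.71296e-5 rev.
7.00617e-5 + 1.71296e-5 ≈ 8.72e-5 rev.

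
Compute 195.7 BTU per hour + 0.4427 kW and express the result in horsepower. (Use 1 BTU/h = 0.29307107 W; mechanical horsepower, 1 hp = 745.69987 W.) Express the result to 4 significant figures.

195.7 BTU/h = 0.0769130 hp and 0.4427 kW = 0.593670 hp.
0.0769130 + 0.593670 ≈ 0.6706 hp.

0.6706 horsepower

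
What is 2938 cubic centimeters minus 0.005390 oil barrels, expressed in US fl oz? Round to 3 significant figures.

70.4 US fl oz

2938 cm³ = 99.3456 US fl oz and 0.005390 bbl = 28.9766 US fl oz.
99.3456 − 28.9766 ≈ 70.4 US fl oz.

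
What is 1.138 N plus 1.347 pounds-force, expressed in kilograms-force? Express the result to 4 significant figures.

0.7270 kilograms-force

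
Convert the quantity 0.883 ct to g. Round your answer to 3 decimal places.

0.177 g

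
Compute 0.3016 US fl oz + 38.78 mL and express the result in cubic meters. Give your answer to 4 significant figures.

4.770 × 10^-5 cubic meters

0.3016 US fl oz = 8.91938 × 10^-6 m³ and 38.78 mL = 3.87800 × 10^-5 m³.
8.91938 × 10^-6 + 3.87800 × 10^-5 ≈ 4.770 × 10^-5 m³.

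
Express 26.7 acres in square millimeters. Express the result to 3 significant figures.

1 acre = 4.04686e+9 square millimeters.
Thus 26.7 × 4.04686e+9 ≈ 1.08e+11 mm².

1.08e+11 mm²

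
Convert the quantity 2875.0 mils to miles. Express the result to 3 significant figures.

4.54e-5 mi

1 mil = 1.57828e-8 mi.
So 2875.0 × 1.57828e-8 ≈ 4.54e-5 mi.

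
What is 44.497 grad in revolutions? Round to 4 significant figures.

0.1112 rev

1 grad = 0.00250000 revolutions.
So 44.497 × 0.00250000 ≈ 0.1112 rev.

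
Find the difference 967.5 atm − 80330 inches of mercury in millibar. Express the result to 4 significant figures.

-1.740e+6 millibar

967.5 atm = 980319 mbar and 80330 inHg = 2.72029e+6 mbar.
980319 − 2.72029e+6 ≈ -1.740e+6 mbar.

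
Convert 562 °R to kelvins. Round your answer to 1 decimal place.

312.2 kelvins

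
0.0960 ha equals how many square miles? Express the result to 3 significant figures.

1 ha = 0.00386102 square miles.
So 0.0960 × 0.00386102 ≈ 0.000371 mi².

0.000371 mi²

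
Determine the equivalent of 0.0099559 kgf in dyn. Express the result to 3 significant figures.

1 kilogram-force = 980665 dynes.
So 0.0099559 × 980665 ≈ 9760 dyn.

9760 dynes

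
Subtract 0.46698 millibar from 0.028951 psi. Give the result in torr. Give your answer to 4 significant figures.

0.028951 psi = 1.49720 torr and 0.46698 mbar = 0.350264 torr.
1.49720 − 0.350264 ≈ 1.147 torr.

1.147 torr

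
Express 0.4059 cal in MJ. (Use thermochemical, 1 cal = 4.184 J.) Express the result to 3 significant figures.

1.70 × 10^-6 megajoules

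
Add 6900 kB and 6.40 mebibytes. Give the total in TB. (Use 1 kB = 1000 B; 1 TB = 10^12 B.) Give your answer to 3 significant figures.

1.36e-5 terabytes

6900 kB = 6.90000e-6 TB and 6.40 MiB = 6.71089e-6 TB.
6.90000e-6 + 6.71089e-6 ≈ 1.36e-5 TB.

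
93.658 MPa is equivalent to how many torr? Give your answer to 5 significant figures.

702490 torr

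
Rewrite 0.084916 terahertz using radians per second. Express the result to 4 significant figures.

5.335 × 10^11 radians per second

1 THz = 6.28319 × 10^12 rad/s.
So 0.084916 × 6.28319 × 10^12 ≈ 5.335 × 10^11 rad/s.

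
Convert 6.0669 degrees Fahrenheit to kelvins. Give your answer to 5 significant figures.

258.74 K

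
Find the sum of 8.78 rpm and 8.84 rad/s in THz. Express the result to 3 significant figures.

1.55 × 10^-12 THz

8.78 rpm = 1.46333 × 10^-13 THz and 8.84 rad/s = 1.40693 × 10^-12 THz.
1.46333 × 10^-13 + 1.40693 × 10^-12 ≈ 1.55 × 10^-12 THz.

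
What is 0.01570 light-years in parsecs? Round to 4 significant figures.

1 ly = 0.306601 pc.
So 0.01570 × 0.306601 ≈ 0.004814 pc.

0.004814 pc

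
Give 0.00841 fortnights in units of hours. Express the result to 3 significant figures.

2.83 hours

1 fortnight = 336.000 h.
So 0.00841 × 336.000 ≈ 2.83 h.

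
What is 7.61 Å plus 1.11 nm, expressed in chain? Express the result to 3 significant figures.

7.61 Å = 3.78291e-11 chain and 1.11 nm = 5.51778e-11 chain.
3.78291e-11 + 5.51778e-11 ≈ 9.30e-11 chain.

9.30e-11 chain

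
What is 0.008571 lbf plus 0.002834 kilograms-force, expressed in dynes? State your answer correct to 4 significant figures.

6592 dynes

0.008571 lbf = 3812.57 dyn and 0.002834 kgf = 2779.20 dyn.
3812.57 + 2779.20 ≈ 6592 dyn.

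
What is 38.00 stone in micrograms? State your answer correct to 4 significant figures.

2.413e+11 μg

1 st = 6.35029e+9 micrograms.
38.00 × 6.35029e+9 ≈ 2.413e+11 μg.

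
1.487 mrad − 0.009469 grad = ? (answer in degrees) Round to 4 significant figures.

1.487 mrad = 0.0851988 ° and 0.009469 grad = 0.00852210 °.
0.0851988 − 0.00852210 ≈ 0.07668 °.

0.07668 °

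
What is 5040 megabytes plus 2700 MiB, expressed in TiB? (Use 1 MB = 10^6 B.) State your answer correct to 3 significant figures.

0.00716 TiB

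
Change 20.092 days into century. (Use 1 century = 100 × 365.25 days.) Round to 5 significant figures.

0.00055009 centuries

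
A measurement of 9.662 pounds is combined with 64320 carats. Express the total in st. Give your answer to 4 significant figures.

9.662 lb = 0.690143 st and 64320 ct = 2.02573 st.
0.690143 + 2.02573 ≈ 2.716 st.

2.716 stone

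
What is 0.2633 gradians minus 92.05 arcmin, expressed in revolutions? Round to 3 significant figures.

-0.00360 rev

0.2633 grad = 0.000658250 rev and 92.05 arcmin = 0.00426157 rev.
0.000658250 − 0.00426157 ≈ -0.00360 rev.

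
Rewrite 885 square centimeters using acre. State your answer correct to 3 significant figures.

1 square centimeter = 2.47105e-8 acres.
Then 885 × 2.47105e-8 ≈ 2.19e-5 acre.

2.19e-5 acre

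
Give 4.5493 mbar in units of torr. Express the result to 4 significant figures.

3.412 torr

1 mbar = 0.750062 torr.
Thus 4.5493 × 0.750062 ≈ 3.412 torr.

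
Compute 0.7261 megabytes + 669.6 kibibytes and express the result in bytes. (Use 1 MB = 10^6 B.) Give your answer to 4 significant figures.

0.7261 MB = 726100 B and 669.6 KiB = 685670 B.
726100 + 685670 ≈ 1.412e+6 B.

1.412e+6 B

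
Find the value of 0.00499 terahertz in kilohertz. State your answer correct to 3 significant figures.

1 THz = 1.00000e+9 kHz.
0.00499 × 1.00000e+9 ≈ 4.99e+6 kHz.

4.99e+6 kilohertz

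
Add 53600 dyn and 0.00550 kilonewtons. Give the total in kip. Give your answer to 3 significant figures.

0.00136 kip

53600 dyn = 0.000120498 kip and 0.00550 kN = 0.00123645 kip.
0.000120498 + 0.00123645 ≈ 0.00136 kip.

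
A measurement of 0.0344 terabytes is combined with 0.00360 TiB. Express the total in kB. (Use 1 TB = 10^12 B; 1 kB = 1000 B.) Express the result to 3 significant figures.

3.84 × 10^7 kB

0.0344 TB = 3.44000 × 10^7 kB and 0.00360 TiB = 3.95824 × 10^6 kB.
3.44000 × 10^7 + 3.95824 × 10^6 ≈ 3.84 × 10^7 kB.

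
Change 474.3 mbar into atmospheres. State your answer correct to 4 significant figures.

1 millibar = 0.000986923 atm.
474.3 × 0.000986923 ≈ 0.4681 atm.

0.4681 atmospheres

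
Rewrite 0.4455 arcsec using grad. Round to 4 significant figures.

0.0001375 grad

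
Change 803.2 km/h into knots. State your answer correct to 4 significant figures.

433.7 kn

1 km/h = 0.539957 kn.
Thus 803.2 × 0.539957 ≈ 433.7 kn.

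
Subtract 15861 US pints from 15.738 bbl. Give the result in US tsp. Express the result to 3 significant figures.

-1.02 × 10^6 US tsp

15.738 bbl = 507645 US tsp and 15861 US pt = 1.52266 × 10^6 US tsp.
507645 − 1.52266 × 10^6 ≈ -1.02 × 10^6 US tsp.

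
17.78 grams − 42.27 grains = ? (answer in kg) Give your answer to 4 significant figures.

0.01504 kilograms

17.78 g = 0.0177800 kg and 42.27 gr = 0.00273905 kg.
0.0177800 − 0.00273905 ≈ 0.01504 kg.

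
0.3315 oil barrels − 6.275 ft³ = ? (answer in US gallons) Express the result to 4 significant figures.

0.3315 bbl = 13.9230 US gal and 6.275 ft³ = 46.9403 US gal.
13.9230 − 46.9403 ≈ -33.02 US gal.

-33.02 US gallons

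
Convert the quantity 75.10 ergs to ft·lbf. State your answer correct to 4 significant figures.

5.539e-6 ft·lbf

1 erg = 7.37562e-8 ft·lbf.
Then 75.10 × 7.37562e-8 ≈ 5.539e-6 ft·lbf.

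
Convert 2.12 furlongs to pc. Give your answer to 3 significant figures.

1 furlong = 6.51941e-15 pc.
Thus 2.12 × 6.51941e-15 ≈ 1.38e-14 pc.

1.38e-14 pc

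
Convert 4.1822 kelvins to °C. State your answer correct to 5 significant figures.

-268.97 °C

K = °C + 273.15.
Applying the formula gives -268.97 °C.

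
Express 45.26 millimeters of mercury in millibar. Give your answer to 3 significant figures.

1 millimeter of mercury = 1.33322 mbar.
So 45.26 × 1.33322 ≈ 60.3 mbar.

60.3 mbar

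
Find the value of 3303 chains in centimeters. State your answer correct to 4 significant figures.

6.645e+6 cm

1 chain = 2011.68 centimeters.
3303 × 2011.68 ≈ 6.645e+6 cm.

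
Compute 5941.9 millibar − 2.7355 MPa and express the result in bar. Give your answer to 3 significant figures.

5941.9 mbar = 5.94190 bar and 2.7355 MPa = 27.3550 bar.
5.94190 − 27.3550 ≈ -21.4 bar.

-21.4 bar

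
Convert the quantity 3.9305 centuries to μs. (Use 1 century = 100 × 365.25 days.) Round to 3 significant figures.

1 century = 3.15576e+15 microseconds.
So 3.9305 × 3.15576e+15 ≈ 1.24e+16 μs.

1.24e+16 microseconds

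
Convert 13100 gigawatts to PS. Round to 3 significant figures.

1.78e+10 PS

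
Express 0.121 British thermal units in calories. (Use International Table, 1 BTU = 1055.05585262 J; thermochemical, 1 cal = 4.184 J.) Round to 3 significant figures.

30.5 cal

1 British thermal unit = 252.164 calories.
So 0.121 × 252.164 ≈ 30.5 cal.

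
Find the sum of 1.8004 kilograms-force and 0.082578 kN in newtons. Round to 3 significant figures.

1.8004 kgf = 17.6559 N and 0.082578 kN = 82.5780 N.
17.6559 + 82.5780 ≈ 100 N.

100 newtons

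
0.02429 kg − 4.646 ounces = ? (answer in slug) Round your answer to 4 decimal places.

-0.0074 slug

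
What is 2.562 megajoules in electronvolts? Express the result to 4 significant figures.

1 megajoule = 6.24151 × 10^24 eV.
2.562 × 6.24151 × 10^24 ≈ 1.599 × 10^25 eV.

1.599 × 10^25 electronvolts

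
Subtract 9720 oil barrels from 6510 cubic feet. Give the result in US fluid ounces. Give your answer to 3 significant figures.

-4.60 × 10^7 US fl oz

6510 ft³ = 6.23337 × 10^6 US fl oz and 9720 bbl = 5.22547 × 10^7 US fl oz.
6.23337 × 10^6 − 5.22547 × 10^7 ≈ -4.60 × 10^7 US fl oz.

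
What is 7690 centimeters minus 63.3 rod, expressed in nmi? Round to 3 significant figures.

-0.130 nmi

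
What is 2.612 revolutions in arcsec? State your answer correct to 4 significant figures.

1 rev = 1.29600 × 10^6 arcsec.
2.612 × 1.29600 × 10^6 ≈ 3.385 × 10^6 arcsec.

3.385 × 10^6 arcsec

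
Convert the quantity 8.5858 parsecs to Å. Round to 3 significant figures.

2.65 × 10^27 angstroms

1 parsec = 3.08568 × 10^26 Å.
8.5858 × 3.08568 × 10^26 ≈ 2.65 × 10^27 Å.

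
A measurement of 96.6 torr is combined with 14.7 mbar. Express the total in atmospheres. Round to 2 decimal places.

96.6 torr = 0.127105 atm and 14.7 mbar = 0.0145078 atm.
0.127105 + 0.0145078 ≈ 0.14 atm.

0.14 atm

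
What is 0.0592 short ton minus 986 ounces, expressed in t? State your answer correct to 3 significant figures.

0.0258 metric tons

0.0592 short ton = 0.0537053 t and 986 oz = 0.0279526 t.
0.0537053 − 0.0279526 ≈ 0.0258 t.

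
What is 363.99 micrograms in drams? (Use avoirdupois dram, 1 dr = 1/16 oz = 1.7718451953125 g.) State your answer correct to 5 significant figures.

1 μg = 5.64383 × 10^-7 drams.
So 363.99 × 5.64383 × 10^-7 ≈ 0.00020543 dr.

0.00020543 dr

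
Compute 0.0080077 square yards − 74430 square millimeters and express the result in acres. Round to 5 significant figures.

-1.6738 × 10^-5 acres

0.0080077 yd² = 1.65448 × 10^-6 acre and 74430 mm² = 1.83921 × 10^-5 acre.
1.65448 × 10^-6 − 1.83921 × 10^-5 ≈ -1.6738 × 10^-5 acre.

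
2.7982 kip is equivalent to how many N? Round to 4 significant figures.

12450 N

1 kip = 4448.22 newtons.
So 2.7982 × 4448.22 ≈ 12450 N.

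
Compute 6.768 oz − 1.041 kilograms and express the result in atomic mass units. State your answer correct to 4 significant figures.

-5.114 × 10^26 atomic mass units

6.768 oz = 1.15547 × 10^26 u and 1.041 kg = 6.26905 × 10^26 u.
1.15547 × 10^26 − 6.26905 × 10^26 ≈ -5.114 × 10^26 u.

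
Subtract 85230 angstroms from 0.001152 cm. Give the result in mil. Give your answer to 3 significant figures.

0.001152 cm = 0.453543 mil and 85230 Å = 0.335551 mil.
0.453543 − 0.335551 ≈ 0.118 mil.

0.118 mil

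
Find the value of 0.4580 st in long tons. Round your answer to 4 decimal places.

0.0029 long ton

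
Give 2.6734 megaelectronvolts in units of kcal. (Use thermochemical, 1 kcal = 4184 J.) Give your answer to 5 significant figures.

1 MeV = 3.82929 × 10^-17 kilocalories.
Then 2.6734 × 3.82929 × 10^-17 ≈ 1.0237 × 10^-16 kcal.

1.0237 × 10^-16 kilocalories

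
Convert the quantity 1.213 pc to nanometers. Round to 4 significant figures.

3.743e+25 nm

1 pc = 3.08568e+25 nanometers.
So 1.213 × 3.08568e+25 ≈ 3.743e+25 nm.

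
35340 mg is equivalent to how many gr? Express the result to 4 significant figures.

545.4 grains

1 mg = 0.0154324 gr.
So 35340 × 0.0154324 ≈ 545.4 gr.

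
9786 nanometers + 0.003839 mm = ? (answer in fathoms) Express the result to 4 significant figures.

7.450 × 10^-6 fathoms

9786 nm = 5.35105 × 10^-6 fathom and 0.003839 mm = 2.09919 × 10^-6 fathom.
5.35105 × 10^-6 + 2.09919 × 10^-6 ≈ 7.450 × 10^-6 fathom.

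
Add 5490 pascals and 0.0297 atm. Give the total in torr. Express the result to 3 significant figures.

63.8 torr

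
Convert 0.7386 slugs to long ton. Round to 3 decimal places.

0.011 long tons

1 slug = 0.0143634 long tons.
Thus 0.7386 × 0.0143634 ≈ 0.011 long ton.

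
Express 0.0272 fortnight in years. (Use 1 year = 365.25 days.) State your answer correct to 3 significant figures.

0.00104 yr

1 fortnight = 0.0383299 yr.
Then 0.0272 × 0.0383299 ≈ 0.00104 yr.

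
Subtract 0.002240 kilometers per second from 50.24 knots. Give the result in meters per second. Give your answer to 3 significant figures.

23.6 m/s

50.24 kn = 25.8457 m/s and 0.002240 km/s = 2.24000 m/s.
25.8457 − 2.24000 ≈ 23.6 m/s.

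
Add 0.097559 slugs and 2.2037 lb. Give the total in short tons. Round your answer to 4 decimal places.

0.097559 slug = 0.00156943 short ton and 2.2037 lb = 0.00110185 short ton.
0.00156943 + 0.00110185 ≈ 0.0027 short ton.

0.0027 short ton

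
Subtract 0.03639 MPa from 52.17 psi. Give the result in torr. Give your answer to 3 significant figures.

2430 torr

52.17 psi = 2697.97 torr and 0.03639 MPa = 272.947 torr.
2697.97 − 272.947 ≈ 2430 torr.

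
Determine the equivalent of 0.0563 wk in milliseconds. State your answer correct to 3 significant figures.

1 week = 6.04800e+8 milliseconds.
0.0563 × 6.04800e+8 ≈ 3.41e+7 ms.

3.41e+7 milliseconds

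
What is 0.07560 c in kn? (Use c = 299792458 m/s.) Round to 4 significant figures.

1 speed of light = 5.82750 × 10^8 knots.
Then 0.07560 × 5.82750 × 10^8 ≈ 4.406 × 10^7 kn.

4.406 × 10^7 knots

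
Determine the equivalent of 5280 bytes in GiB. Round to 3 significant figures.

1 B = 9.31323 × 10^-10 GiB.
5280 × 9.31323 × 10^-10 ≈ 4.92 × 10^-6 GiB.

4.92 × 10^-6 gibibytes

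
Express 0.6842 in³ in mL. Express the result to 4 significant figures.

1 cubic inch = 16.3871 mL.
0.6842 × 16.3871 ≈ 11.21 mL.

11.21 mL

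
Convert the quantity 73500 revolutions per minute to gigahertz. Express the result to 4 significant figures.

1.225 × 10^-6 gigahertz

1 rpm = 1.66667 × 10^-11 gigahertz.
Thus 73500 × 1.66667 × 10^-11 ≈ 1.225 × 10^-6 GHz.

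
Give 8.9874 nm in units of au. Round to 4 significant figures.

6.008 × 10^-20 astronomical units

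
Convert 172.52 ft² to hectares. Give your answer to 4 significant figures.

1 square foot = 9.29030e-6 ha.
So 172.52 × 9.29030e-6 ≈ 0.001603 ha.

0.001603 ha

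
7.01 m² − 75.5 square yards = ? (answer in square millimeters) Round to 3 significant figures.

7.01 m² = 7.01000 × 10^6 mm² and 75.5 yd² = 6.31276 × 10^7 mm².
7.01000 × 10^6 − 6.31276 × 10^7 ≈ -5.61 × 10^7 mm².

-5.61 × 10^7 mm²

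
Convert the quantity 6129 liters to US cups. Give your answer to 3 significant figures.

25900 US cup

1 liter = 4.22675 US cup.
So 6129 × 4.22675 ≈ 25900 US cup.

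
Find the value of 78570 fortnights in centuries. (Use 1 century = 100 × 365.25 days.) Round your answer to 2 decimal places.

1 fortnight = 0.000383299 centuries.
Thus 78570 × 0.000383299 ≈ 30.12 century.

30.12 century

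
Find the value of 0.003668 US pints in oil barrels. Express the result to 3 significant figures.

1 US pt = 0.00297619 oil barrels.
Then 0.003668 × 0.00297619 ≈ 1.09 × 10^-5 bbl.

1.09 × 10^-5 bbl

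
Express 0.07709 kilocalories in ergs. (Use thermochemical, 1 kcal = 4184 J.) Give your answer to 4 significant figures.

1 kilocalorie = 4.18400e+10 ergs.
Thus 0.07709 × 4.18400e+10 ≈ 3.225e+9 erg.

3.225e+9 erg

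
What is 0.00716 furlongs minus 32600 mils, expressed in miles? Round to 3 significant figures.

0.000380 mi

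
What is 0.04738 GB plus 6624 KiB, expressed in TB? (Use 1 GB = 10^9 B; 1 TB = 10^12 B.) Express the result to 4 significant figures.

0.04738 GB = 4.73800 × 10^-5 TB and 6624 KiB = 6.78298 × 10^-6 TB.
4.73800 × 10^-5 + 6.78298 × 10^-6 ≈ 5.416 × 10^-5 TB.

5.416 × 10^-5 TB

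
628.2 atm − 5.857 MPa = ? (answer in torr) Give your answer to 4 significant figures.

433500 torr

628.2 atm = 477432 torr and 5.857 MPa = 43931.1 torr.
477432 − 43931.1 ≈ 433500 torr.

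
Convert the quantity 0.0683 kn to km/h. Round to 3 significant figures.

1 knot = 1.85200 kilometers per hour.
So 0.0683 × 1.85200 ≈ 0.126 km/h.

0.126 km/h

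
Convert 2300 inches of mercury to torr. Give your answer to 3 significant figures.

58400 torr

1 inch of mercury = 25.4000 torr.
2300 × 25.4000 ≈ 58400 torr.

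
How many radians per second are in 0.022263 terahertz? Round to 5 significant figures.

1.3988e+11 rad/s

1 THz = 6.28319e+12 rad/s.
So 0.022263 × 6.28319e+12 ≈ 1.3988e+11 rad/s.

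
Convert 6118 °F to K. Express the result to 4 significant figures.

3654 K

K = (°F + 459.67) × 5/9.
Applying the formula gives 3654 K.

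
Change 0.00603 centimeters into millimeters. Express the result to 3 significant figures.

0.0603 mm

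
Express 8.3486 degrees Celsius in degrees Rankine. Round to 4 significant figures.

°R = (°C + 273.15) × 9/5.
Applying the formula gives 506.7 °R.

506.7 °R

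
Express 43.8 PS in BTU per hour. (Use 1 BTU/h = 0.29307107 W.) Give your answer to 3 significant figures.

1 PS = 2509.63 BTU/h.
So 43.8 × 2509.63 ≈ 110000 BTU/h.

110000 BTU/h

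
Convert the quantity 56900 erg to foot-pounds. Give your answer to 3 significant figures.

1 erg = 7.37562 × 10^-8 foot-pounds.
56900 × 7.37562 × 10^-8 ≈ 0.00420 ft·lbf.

0.00420 ft·lbf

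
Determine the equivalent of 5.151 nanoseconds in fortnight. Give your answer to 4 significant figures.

4.258e-15 fortnight

1 ns = 8.26720e-16 fortnight.
Thus 5.151 × 8.26720e-16 ≈ 4.258e-15 fortnight.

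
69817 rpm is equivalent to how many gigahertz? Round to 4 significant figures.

1 revolution per minute = 1.66667e-11 gigahertz.
Thus 69817 × 1.66667e-11 ≈ 1.164e-6 GHz.

1.164e-6 GHz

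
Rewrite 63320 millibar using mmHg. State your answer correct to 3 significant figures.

47500 millimeters of mercury

1 mbar = 0.750062 mmHg.
Thus 63320 × 0.750062 ≈ 47500 mmHg.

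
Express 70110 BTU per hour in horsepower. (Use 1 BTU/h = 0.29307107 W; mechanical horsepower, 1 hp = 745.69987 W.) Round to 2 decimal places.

27.55 hp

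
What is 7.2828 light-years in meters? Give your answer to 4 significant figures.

6.890e+16 m

1 light-year = 9.46073e+15 meters.
Then 7.2828 × 9.46073e+15 ≈ 6.890e+16 m.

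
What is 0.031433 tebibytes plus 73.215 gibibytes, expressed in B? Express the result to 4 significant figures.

1.132e+11 B

0.031433 TiB = 3.45609e+10 B and 73.215 GiB = 7.86140e+10 B.
3.45609e+10 + 7.86140e+10 ≈ 1.132e+11 B.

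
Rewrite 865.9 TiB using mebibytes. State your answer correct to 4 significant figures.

1 TiB = 1.04858e+6 mebibytes.
So 865.9 × 1.04858e+6 ≈ 9.080e+8 MiB.

9.080e+8 mebibytes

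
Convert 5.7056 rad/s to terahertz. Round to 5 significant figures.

1 radian per second = 1.59155e-13 terahertz.
Then 5.7056 × 1.59155e-13 ≈ 9.0807e-13 THz.

9.0807e-13 THz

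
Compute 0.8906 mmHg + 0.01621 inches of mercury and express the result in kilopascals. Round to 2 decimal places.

0.8906 mmHg = 0.118737 kPa and 0.01621 inHg = 0.0548934 kPa.
0.118737 + 0.0548934 ≈ 0.17 kPa.

0.17 kPa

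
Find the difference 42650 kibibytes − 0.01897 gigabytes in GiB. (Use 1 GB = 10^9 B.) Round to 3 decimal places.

0.023 gibibytes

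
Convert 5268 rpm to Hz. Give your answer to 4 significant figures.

1 revolution per minute = 0.0166667 hertz.
Thus 5268 × 0.0166667 ≈ 87.80 Hz.

87.80 Hz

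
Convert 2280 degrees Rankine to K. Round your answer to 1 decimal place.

1266.7 K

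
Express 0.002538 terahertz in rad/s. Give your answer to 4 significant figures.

1.595 × 10^10 radians per second

1 terahertz = 6.28319 × 10^12 rad/s.
Then 0.002538 × 6.28319 × 10^12 ≈ 1.595 × 10^10 rad/s.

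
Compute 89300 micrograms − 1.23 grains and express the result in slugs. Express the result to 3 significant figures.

89300 μg = 6.11899e-6 slug and 1.23 gr = 5.46137e-6 slug.
6.11899e-6 − 5.46137e-6 ≈ 6.58e-7 slug.

6.58e-7 slug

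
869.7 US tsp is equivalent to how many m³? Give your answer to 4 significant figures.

0.004287 m³

1 US teaspoon = 4.92892e-6 cubic meters.
Thus 869.7 × 4.92892e-6 ≈ 0.004287 m³.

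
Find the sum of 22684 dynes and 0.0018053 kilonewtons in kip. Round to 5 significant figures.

0.00045684 kips

22684 dyn = 5.09957e-5 kip and 0.0018053 kN = 0.000405848 kip.
5.09957e-5 + 0.000405848 ≈ 0.00045684 kip.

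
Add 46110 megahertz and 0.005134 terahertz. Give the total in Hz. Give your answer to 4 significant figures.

46110 MHz = 4.61100 × 10^10 Hz and 0.005134 THz = 5.13400 × 10^9 Hz.
4.61100 × 10^10 + 5.13400 × 10^9 ≈ 5.124 × 10^10 Hz.

5.124 × 10^10 hertz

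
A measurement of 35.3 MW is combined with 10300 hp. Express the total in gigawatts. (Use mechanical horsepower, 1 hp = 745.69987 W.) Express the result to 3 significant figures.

0.0430 GW

35.3 MW = 0.0353000 GW and 10300 hp = 0.00768071 GW.
0.0353000 + 0.00768071 ≈ 0.0430 GW.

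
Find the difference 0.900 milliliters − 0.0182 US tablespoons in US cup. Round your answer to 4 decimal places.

0.0027 US cup

0.900 mL = 0.00380408 US cup and 0.0182 US tbsp = 0.00113750 US cup.
0.00380408 − 0.00113750 ≈ 0.0027 US cup.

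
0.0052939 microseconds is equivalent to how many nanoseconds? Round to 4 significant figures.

1 microsecond = 1000.00 ns.
So 0.0052939 × 1000.00 ≈ 5.294 ns.

5.294 nanoseconds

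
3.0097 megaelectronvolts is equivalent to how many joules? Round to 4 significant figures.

4.822 × 10^-13 joules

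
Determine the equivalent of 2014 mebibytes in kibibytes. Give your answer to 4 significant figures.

2.062 × 10^6 kibibytes

1 mebibyte = 1024.00 KiB.
So 2014 × 1024.00 ≈ 2.062 × 10^6 KiB.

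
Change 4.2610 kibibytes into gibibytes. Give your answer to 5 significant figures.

1 KiB = 9.53674e-7 gibibytes.
So 4.2610 × 9.53674e-7 ≈ 4.0636e-6 GiB.

4.0636e-6 GiB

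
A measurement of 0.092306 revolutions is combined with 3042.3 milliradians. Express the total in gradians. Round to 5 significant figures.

0.092306 rev = 36.9224 grad and 3042.3 mrad = 193.679 grad.
36.9224 + 193.679 ≈ 230.60 grad.

230.60 grad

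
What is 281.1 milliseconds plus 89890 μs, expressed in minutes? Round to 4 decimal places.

0.0062 min

281.1 ms = 0.00468500 min and 89890 μs = 0.00149817 min.
0.00468500 + 0.00149817 ≈ 0.0062 min.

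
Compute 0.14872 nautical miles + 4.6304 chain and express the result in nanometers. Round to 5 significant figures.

3.6858 × 10^11 nanometers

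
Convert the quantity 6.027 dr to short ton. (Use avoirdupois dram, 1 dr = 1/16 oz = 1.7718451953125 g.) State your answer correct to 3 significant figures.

1.18 × 10^-5 short ton

1 dram = 1.953125 × 10^-6 short ton.
Then 6.027 × 1.953125 × 10^-6 ≈ 1.18 × 10^-5 short ton.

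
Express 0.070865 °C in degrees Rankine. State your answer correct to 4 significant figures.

°R = (°C + 273.15) × 9/5.
Applying the formula gives 491.8 °R.

491.8 °R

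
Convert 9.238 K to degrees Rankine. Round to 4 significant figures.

16.63 degrees Rankine

°R = K × 9/5.
Applying the formula gives 16.63 °R.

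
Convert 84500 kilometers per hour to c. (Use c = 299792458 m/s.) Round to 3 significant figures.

7.83e-5 c

1 kilometer per hour = 9.26567e-10 times the speed of light.
84500 × 9.26567e-10 ≈ 7.83e-5 c.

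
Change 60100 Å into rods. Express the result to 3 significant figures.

1.20 × 10^-6 rod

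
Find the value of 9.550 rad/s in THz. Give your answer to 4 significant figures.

1.520 × 10^-12 THz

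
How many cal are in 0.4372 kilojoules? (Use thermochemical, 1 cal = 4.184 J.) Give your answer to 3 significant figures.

104 calories

1 kilojoule = 239.006 cal.
0.4372 × 239.006 ≈ 104 cal.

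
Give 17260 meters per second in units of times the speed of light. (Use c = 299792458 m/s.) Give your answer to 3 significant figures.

5.76 × 10^-5 c

1 meter per second = 3.33564 × 10^-9 times the speed of light.
Then 17260 × 3.33564 × 10^-9 ≈ 5.76 × 10^-5 c.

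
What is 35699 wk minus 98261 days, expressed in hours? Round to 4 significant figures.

35699 wk = 5.99743 × 10^6 h and 98261 d = 2.35826 × 10^6 h.
5.99743 × 10^6 − 2.35826 × 10^6 ≈ 3.639 × 10^6 h.

3.639 × 10^6 hours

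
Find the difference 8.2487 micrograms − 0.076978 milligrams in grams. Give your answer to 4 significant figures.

8.2487 μg = 8.24870e-6 g and 0.076978 mg = 7.69780e-5 g.
8.24870e-6 − 7.69780e-5 ≈ -6.873e-5 g.

-6.873e-5 g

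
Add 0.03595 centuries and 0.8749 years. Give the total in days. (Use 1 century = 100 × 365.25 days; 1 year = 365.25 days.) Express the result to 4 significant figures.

0.03595 century = 1313.07 d and 0.8749 yr = 319.557 d.
1313.07 + 319.557 ≈ 1633 d.

1633 days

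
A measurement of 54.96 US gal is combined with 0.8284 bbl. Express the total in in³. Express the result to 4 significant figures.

54.96 US gal = 12695.8 in³ and 0.8284 bbl = 8037.14 in³.
12695.8 + 8037.14 ≈ 20730 in³.

20730 in³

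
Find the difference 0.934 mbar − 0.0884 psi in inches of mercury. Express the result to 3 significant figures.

-0.152 inches of mercury

0.934 mbar = 0.0275810 inHg and 0.0884 psi = 0.179984 inHg.
0.0275810 − 0.179984 ≈ -0.152 inHg.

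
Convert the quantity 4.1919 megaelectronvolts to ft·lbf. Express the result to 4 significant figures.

4.954e-13 ft·lbf

1 megaelectronvolt = 1.18170e-13 foot-pounds.
So 4.1919 × 1.18170e-13 ≈ 4.954e-13 ft·lbf.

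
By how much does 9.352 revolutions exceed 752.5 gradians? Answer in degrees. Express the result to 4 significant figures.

9.352 rev = 3366.72 ° and 752.5 grad = 677.250 °.
3366.72 − 677.250 ≈ 2689 °.

2689 degrees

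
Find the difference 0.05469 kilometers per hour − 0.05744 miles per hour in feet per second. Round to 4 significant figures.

0.05469 km/h = 0.0498414 ft/s and 0.05744 mph = 0.0842453 ft/s.
0.0498414 − 0.0842453 ≈ -0.03440 ft/s.

-0.03440 feet per second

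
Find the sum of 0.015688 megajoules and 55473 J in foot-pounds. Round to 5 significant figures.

52486 ft·lbf

0.015688 MJ = 11570.9 ft·lbf and 55473 J = 40914.8 ft·lbf.
11570.9 + 40914.8 ≈ 52486 ft·lbf.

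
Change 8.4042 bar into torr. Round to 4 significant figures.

6304 torr

1 bar = 750.062 torr.
8.4042 × 750.062 ≈ 6304 torr.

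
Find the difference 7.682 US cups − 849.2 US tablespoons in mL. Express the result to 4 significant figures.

-10740 mL

7.682 US cup = 1817.47 mL and 849.2 US tbsp = 12556.9 mL.
1817.47 − 12556.9 ≈ -10740 mL.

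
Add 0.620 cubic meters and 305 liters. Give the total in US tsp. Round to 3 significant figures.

188000 US teaspoons

0.620 m³ = 125788 US tsp and 305 L = 61879.7 US tsp.
125788 + 61879.7 ≈ 188000 US tsp.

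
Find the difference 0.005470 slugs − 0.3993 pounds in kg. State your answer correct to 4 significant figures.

0.005470 slug = 0.0798286 kg and 0.3993 lb = 0.181119 kg.
0.0798286 − 0.181119 ≈ -0.1013 kg.

-0.1013 kilograms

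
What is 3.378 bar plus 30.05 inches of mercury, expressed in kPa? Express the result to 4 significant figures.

439.6 kPa

3.378 bar = 337.800 kPa and 30.05 inHg = 101.761 kPa.
337.800 + 101.761 ≈ 439.6 kPa.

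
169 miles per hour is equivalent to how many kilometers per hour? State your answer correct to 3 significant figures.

272 kilometers per hour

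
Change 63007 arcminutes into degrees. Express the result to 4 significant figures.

1 arcminute = 0.0166667 °.
Thus 63007 × 0.0166667 ≈ 1050 °.

1050 °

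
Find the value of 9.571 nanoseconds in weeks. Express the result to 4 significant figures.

1.583 × 10^-14 wk

1 ns = 1.65344 × 10^-15 wk.
Then 9.571 × 1.65344 × 10^-15 ≈ 1.583 × 10^-14 wk.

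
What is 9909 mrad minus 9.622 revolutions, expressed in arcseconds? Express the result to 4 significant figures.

-1.043 × 10^7 arcseconds

9909 mrad = 2.04388 × 10^6 arcsec and 9.622 rev = 1.24701 × 10^7 arcsec.
2.04388 × 10^6 − 1.24701 × 10^7 ≈ -1.043 × 10^7 arcsec.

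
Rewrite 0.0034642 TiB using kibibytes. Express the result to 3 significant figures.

1 TiB = 1.07374e+9 KiB.
So 0.0034642 × 1.07374e+9 ≈ 3.72e+6 KiB.

3.72e+6 KiB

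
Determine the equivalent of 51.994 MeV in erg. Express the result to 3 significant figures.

8.33e-5 erg

1 MeV = 1.60218e-6 erg.
51.994 × 1.60218e-6 ≈ 8.33e-5 erg.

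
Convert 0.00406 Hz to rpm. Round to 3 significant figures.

0.244 rpm

1 hertz = 60.0000 rpm.
So 0.00406 × 60.0000 ≈ 0.244 rpm.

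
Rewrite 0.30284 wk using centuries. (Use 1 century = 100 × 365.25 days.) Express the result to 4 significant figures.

5.804e-5 centuries

1 wk = 0.000191650 century.
So 0.30284 × 0.000191650 ≈ 5.804e-5 century.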